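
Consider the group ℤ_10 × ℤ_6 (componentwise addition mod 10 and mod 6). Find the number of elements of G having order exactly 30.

An element (a,b) has order lcm(ord(a), ord(b)); count pairs with lcm equal to 30.
Enumerating gives 24 such elements.

24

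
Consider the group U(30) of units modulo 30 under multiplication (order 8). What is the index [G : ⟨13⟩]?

|⟨13⟩| = 4 and |G| = 8.
By Lagrange, [G : H] = |G|/|H| = 8/4 = 2.

2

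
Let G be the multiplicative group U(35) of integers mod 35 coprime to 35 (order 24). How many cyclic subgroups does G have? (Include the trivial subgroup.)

12

A cyclic subgroup of order d is generated by each of its φ(d) elements of order d, so the cyclic subgroups of order d number (#elements of order d)/φ(d).
Cyclic subgroups by order — order 1: 1; order 2: 3; order 3: 1; order 4: 2; order 6: 3; order 12: 2.
Total: 12.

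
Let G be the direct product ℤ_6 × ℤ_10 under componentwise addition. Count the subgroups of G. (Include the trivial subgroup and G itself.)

20

|G| = 60, so by Lagrange every subgroup order divides 60. Divisors: 1, 2, 3, 4, 5, 6, 10, 12, 15, 20, 30, 60.
Subgroups by order — order 1: 1; order 2: 3; order 3: 1; order 4: 1; order 5: 1; order 6: 3; order 10: 3; order 12: 1; order 15: 1; order 20: 1; order 30: 3; order 60: 1.
Total: 1 + 3 + 1 + 1 + 1 + 3 + 3 + 1 + 1 + 1 + 3 + 1 = 20.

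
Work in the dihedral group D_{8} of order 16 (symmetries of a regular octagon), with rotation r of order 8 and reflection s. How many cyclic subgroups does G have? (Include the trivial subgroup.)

12

Each element a generates a cyclic subgroup ⟨a⟩; distinct elements may generate the same one (a cyclic group of order d has φ(d) generators).
Cyclic subgroups by order — order 1: 1; order 2: 9; order 4: 1; order 8: 1.
Total: 12.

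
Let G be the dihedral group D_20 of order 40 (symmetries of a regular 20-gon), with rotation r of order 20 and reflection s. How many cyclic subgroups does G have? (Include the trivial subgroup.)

26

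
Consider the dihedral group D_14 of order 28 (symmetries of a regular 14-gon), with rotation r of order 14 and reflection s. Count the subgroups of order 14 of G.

|G| = 28 and 14 | 28, so subgroups of order 14 are possible by Lagrange.
The subgroups of order 14 are: {e, r, r^2, r^3, r^4, r^5, r^6, r^7, r^8, r^9, r^10, r^11, r^12, r^13}; {e, r^2, r^4, r^6, r^8, r^10, r^12, s, r^2s, r^4s, r^6s, r^8s, r^10s, r^12s}; {e, r^2, r^4, r^6, r^8, r^10, r^12, rs, r^3s, r^5s, r^7s, r^9s, r^11s, r^13s}.
So G has 3 subgroups of order 14.

3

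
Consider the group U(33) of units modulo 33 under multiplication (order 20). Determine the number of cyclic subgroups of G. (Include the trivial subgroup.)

8

Each element a generates a cyclic subgroup ⟨a⟩; distinct elements may generate the same one (a cyclic group of order d has φ(d) generators).
Cyclic subgroups by order — order 1: 1; order 2: 3; order 5: 1; order 10: 3.
Total: 8.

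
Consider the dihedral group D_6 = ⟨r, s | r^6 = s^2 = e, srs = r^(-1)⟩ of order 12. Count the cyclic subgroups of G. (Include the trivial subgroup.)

Each element a generates a cyclic subgroup ⟨a⟩; distinct elements may generate the same one (a cyclic group of order d has φ(d) generators).
Cyclic subgroups by order — order 1: 1; order 2: 7; order 3: 1; order 6: 1.
Total: 10.

10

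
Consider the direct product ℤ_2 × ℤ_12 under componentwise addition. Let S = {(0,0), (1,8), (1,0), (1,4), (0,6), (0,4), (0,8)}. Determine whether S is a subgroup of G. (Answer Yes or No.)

No

|S| = 7 does not divide |G| = 24, so by Lagrange S is not a subgroup.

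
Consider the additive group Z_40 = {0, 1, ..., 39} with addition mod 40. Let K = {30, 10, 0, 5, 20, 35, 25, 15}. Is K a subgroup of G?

|K| = 8 divides |G| = 40, consistent with Lagrange.
K contains the identity, every element's inverse is in K, and K is closed under +: it is a subgroup.
In fact K = ⟨35⟩.

Yes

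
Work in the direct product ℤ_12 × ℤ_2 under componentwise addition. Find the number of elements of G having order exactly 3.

An element (a,b) has order lcm(ord(a), ord(b)); count pairs with lcm equal to 3.
Enumerating gives 2 such elements.

2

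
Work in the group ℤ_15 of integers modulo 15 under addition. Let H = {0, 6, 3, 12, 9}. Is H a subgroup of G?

Yes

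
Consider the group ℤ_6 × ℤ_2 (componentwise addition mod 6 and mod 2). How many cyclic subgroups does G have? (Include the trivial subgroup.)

Group the elements of G by the cyclic subgroup they generate; each cyclic subgroup of order d accounts for φ(d) elements.
Cyclic subgroups by order — order 1: 1; order 2: 3; order 3: 1; order 6: 3.
Total: 8.

8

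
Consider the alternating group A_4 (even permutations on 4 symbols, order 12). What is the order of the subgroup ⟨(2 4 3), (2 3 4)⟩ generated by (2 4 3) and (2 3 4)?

3

|⟨(2 4 3)⟩| = 3 and |⟨(2 3 4)⟩| = 3, so |H| is a multiple of lcm(3, 3) = 3 and divides |G| = 12.
Closing under the operation: H = {e, (2 3 4), (2 4 3)}, so |H| = 3.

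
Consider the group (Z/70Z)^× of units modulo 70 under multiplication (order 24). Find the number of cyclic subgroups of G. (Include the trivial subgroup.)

12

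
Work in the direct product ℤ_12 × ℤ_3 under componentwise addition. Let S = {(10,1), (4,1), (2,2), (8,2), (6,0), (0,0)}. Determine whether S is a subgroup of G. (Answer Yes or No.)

Yes

|S| = 6 divides |G| = 36, consistent with Lagrange.
S contains the identity, every element's inverse is in S, and S is closed under +: it is a subgroup.
In fact S = ⟨(10,1)⟩.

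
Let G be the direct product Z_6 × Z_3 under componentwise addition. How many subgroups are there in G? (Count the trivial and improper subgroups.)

12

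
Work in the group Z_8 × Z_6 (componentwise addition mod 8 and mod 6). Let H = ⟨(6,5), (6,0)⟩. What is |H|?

24

|⟨(6,5)⟩| = 12 and |⟨(6,0)⟩| = 4, so |H| is a multiple of lcm(12, 4) = 12 and divides |G| = 48.
Closing under the operation: H = {(0,0), (0,1), (0,2), (0,3), (0,4), (0,5), (2,0), (2,1), (2,2), (2,3), (2,4), (2,5), (4,0), (4,1), (4,2), (4,3), (4,4), (4,5), (6,0), (6,1), (6,2), (6,3), (6,4), (6,5)}, so |H| = 24.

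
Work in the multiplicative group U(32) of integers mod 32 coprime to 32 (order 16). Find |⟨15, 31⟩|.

4

|⟨15⟩| = 2 and |⟨31⟩| = 2, so |H| is a multiple of lcm(2, 2) = 2 and divides |G| = 16.
Closing under the operation: H = {1, 15, 17, 31}, so |H| = 4.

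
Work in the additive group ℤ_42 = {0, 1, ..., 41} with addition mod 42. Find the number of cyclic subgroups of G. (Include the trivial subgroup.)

A cyclic subgroup of order d is generated by each of its φ(d) elements of order d, so the cyclic subgroups of order d number (#elements of order d)/φ(d).
Cyclic subgroups by order — order 1: 1; order 2: 1; order 3: 1; order 6: 1; order 7: 1; order 14: 1; order 21: 1; order 42: 1.
Total: 8.

8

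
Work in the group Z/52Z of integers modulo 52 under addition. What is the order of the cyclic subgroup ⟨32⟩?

13

In Z/52Z, the order of an element a is n/gcd(a, n).
gcd(32, 52) = 4, so |⟨32⟩| = 52/4 = 13.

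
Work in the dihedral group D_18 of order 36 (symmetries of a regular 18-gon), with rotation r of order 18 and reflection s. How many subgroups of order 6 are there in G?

|G| = 36 and 6 | 36, so subgroups of order 6 are possible by Lagrange.
The subgroups of order 6 are: {e, r^6, r^12, r^4s, r^10s, r^16s}; {e, r^6, r^12, r^5s, r^11s, r^17s}; {e, r^6, r^12, s, r^6s, r^12s}; {e, r^6, r^12, rs, r^7s, r^13s}; … (7 in all).
So G has 7 subgroups of order 6.

7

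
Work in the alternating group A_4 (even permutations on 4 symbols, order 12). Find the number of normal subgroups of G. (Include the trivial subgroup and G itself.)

3

G has 10 subgroups. Checking conjugation-invariance by order — order 1: 1/1 normal; order 2: 0/3 normal; order 3: 0/4 normal; order 4: 1/1 normal; order 12: 1/1 normal.
Total normal subgroups: 3.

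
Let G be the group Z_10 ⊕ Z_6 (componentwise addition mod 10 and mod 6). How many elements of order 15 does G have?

An element (a,b) has order lcm(ord(a), ord(b)); count pairs with lcm equal to 15.
Enumerating gives 8 such elements.

8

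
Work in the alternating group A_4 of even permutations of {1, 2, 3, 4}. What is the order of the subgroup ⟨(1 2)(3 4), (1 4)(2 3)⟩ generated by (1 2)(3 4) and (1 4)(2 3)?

4

|⟨(1 2)(3 4)⟩| = 2 and |⟨(1 4)(2 3)⟩| = 2, so |H| is a multiple of lcm(2, 2) = 2 and divides |G| = 12.
Closing under the operation: H = {e, (1 2)(3 4), (1 3)(2 4), (1 4)(2 3)}, so |H| = 4.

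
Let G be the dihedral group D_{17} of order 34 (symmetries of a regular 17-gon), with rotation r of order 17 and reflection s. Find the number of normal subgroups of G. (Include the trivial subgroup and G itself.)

G has 20 subgroups. Checking conjugation-invariance by order — order 1: 1/1 normal; order 2: 0/17 normal; order 17: 1/1 normal; order 34: 1/1 normal.
Total normal subgroups: 3.

3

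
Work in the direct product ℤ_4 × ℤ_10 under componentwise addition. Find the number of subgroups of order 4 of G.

|G| = 40 and 4 | 40, so subgroups of order 4 are possible by Lagrange.
The subgroups of order 4 are: {(0,0), (0,5), (2,0), (2,5)}; {(0,0), (1,0), (2,0), (3,0)}; {(0,0), (1,5), (2,0), (3,5)}.
So G has 3 subgroups of order 4.

3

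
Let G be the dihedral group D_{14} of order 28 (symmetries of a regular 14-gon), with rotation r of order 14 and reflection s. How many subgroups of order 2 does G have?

15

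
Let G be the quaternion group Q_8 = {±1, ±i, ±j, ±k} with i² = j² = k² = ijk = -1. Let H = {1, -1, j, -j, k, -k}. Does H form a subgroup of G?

No

|H| = 6 does not divide |G| = 8, so by Lagrange H is not a subgroup.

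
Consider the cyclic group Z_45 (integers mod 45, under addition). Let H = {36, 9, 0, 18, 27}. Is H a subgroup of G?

|H| = 5 divides |G| = 45, consistent with Lagrange.
H contains the identity, every element's inverse is in H, and H is closed under +: it is a subgroup.
In fact H = ⟨18⟩.

Yes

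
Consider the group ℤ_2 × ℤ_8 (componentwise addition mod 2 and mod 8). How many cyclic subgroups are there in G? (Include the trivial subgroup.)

Group the elements of G by the cyclic subgroup they generate; each cyclic subgroup of order d accounts for φ(d) elements.
Cyclic subgroups by order — order 1: 1; order 2: 3; order 4: 2; order 8: 2.
Total: 8.

8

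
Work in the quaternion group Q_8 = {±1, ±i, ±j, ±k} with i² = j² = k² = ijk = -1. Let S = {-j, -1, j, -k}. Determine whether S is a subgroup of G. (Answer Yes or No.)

No

The identity 1 ∉ S, so S is not a subgroup.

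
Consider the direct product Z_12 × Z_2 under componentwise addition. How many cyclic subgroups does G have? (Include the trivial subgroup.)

12

A cyclic subgroup of order d is generated by each of its φ(d) elements of order d, so the cyclic subgroups of order d number (#elements of order d)/φ(d).
Cyclic subgroups by order — order 1: 1; order 2: 3; order 3: 1; order 4: 2; order 6: 3; order 12: 2.
Total: 12.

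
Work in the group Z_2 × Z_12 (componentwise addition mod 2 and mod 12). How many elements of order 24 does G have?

0

An element (a,b) has order lcm(ord(a), ord(b)); count pairs with lcm equal to 24.
Enumerating gives 0 such elements.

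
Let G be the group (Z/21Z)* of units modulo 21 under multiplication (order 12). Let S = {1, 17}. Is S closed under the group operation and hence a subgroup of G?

No

17 ∈ S but its inverse 5 ∉ S, so S is not a subgroup.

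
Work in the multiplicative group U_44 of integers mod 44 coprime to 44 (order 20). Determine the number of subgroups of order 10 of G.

3

|G| = 20 and 10 | 20, so subgroups of order 10 are possible by Lagrange.
The subgroups of order 10 are: {1, 5, 9, 13, 17, 21, 25, 29, 37, 41}; {1, 3, 5, 9, 15, 23, 25, 27, 31, 37}; {1, 5, 7, 9, 19, 25, 35, 37, 39, 43}.
So G has 3 subgroups of order 10.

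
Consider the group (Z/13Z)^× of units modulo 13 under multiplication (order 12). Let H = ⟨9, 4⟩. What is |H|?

6

|⟨9⟩| = 3 and |⟨4⟩| = 6, so |H| is a multiple of lcm(3, 6) = 6 and divides |G| = 12.
Closing under the operation: H = {1, 3, 4, 9, 10, 12}, so |H| = 6.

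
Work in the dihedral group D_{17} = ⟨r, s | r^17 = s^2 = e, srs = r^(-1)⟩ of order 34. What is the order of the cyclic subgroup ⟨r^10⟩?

17

Computing powers of r^10: the smallest k with (r^10)^k = e is k = 17.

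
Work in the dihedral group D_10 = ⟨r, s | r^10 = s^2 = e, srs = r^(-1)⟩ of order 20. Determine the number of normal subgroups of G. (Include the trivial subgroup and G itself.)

G has 22 subgroups. Checking conjugation-invariance by order — order 1: 1/1 normal; order 2: 1/11 normal; order 4: 0/5 normal; order 5: 1/1 normal; order 10: 3/3 normal; order 20: 1/1 normal.
Total normal subgroups: 7.

7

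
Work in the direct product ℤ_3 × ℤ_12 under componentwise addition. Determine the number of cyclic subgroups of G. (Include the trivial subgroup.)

A cyclic subgroup of order d is generated by each of its φ(d) elements of order d, so the cyclic subgroups of order d number (#elements of order d)/φ(d).
Cyclic subgroups by order — order 1: 1; order 2: 1; order 3: 4; order 4: 1; order 6: 4; order 12: 4.
Total: 15.

15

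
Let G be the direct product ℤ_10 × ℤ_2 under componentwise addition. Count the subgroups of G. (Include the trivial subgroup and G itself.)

|G| = 20, so by Lagrange every subgroup order divides 20. Divisors: 1, 2, 4, 5, 10, 20.
Subgroups by order — order 1: 1; order 2: 3; order 4: 1; order 5: 1; order 10: 3; order 20: 1.
Total: 1 + 3 + 1 + 1 + 3 + 1 = 10.

10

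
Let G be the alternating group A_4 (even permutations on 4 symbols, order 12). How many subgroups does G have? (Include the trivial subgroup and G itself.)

10

|G| = 12, so by Lagrange every subgroup order divides 12. Divisors: 1, 2, 3, 4, 6, 12.
Subgroups by order — order 1: 1; order 2: 3; order 3: 4; order 4: 1; order 6: 0; order 12: 1.
Total: 1 + 3 + 4 + 1 + 0 + 1 = 10.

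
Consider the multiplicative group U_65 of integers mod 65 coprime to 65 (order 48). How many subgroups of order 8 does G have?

3

|G| = 48 and 8 | 48, so subgroups of order 8 are possible by Lagrange.
The subgroups of order 8 are: {1, 12, 14, 27, 38, 51, 53, 64}; {1, 8, 14, 18, 47, 51, 57, 64}; {1, 14, 21, 31, 34, 44, 51, 64}.
So G has 3 subgroups of order 8.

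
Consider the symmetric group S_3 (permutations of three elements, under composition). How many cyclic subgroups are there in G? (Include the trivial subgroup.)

5

Group the elements of G by the cyclic subgroup they generate; each cyclic subgroup of order d accounts for φ(d) elements.
Cyclic subgroups by order — order 1: 1; order 2: 3; order 3: 1.
Total: 5.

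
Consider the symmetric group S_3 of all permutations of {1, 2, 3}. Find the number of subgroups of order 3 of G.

|G| = 6 and 3 | 6, so subgroups of order 3 are possible by Lagrange.
The subgroups of order 3 are: {e, (1 2 3), (1 3 2)}.
So G has 1 subgroup of order 3.

1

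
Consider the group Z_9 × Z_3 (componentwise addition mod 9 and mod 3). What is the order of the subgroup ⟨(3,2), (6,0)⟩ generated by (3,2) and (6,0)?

|⟨(3,2)⟩| = 3 and |⟨(6,0)⟩| = 3, so |H| is a multiple of lcm(3, 3) = 3 and divides |G| = 27.
Closing under the operation: H = {(0,0), (0,1), (0,2), (3,0), (3,1), (3,2), (6,0), (6,1), (6,2)}, so |H| = 9.

9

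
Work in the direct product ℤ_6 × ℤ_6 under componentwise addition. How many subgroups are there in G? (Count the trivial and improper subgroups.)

30

|G| = 36, so by Lagrange every subgroup order divides 36. Divisors: 1, 2, 3, 4, 6, 9, 12, 18, 36.
Subgroups by order — order 1: 1; order 2: 3; order 3: 4; order 4: 1; order 6: 12; order 9: 1; order 12: 4; order 18: 3; order 36: 1.
Total: 1 + 3 + 4 + 1 + 12 + 1 + 4 + 3 + 1 = 30.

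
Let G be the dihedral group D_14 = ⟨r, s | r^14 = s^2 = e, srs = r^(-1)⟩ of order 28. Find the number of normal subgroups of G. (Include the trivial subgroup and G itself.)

G has 28 subgroups. Checking conjugation-invariance by order — order 1: 1/1 normal; order 2: 1/15 normal; order 4: 0/7 normal; order 7: 1/1 normal; order 14: 3/3 normal; order 28: 1/1 normal.
Total normal subgroups: 7.

7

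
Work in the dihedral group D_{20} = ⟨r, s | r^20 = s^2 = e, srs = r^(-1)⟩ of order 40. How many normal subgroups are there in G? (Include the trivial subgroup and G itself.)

9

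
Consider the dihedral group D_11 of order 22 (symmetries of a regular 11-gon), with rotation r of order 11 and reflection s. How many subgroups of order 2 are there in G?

11

|G| = 22 and 2 | 22, so subgroups of order 2 are possible by Lagrange.
The subgroups of order 2 are: {e, r^10s}; {e, r^2s}; {e, r^3s}; {e, r^4s}; … (11 in all).
So G has 11 subgroups of order 2.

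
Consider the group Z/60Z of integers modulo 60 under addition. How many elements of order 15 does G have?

8

In a cyclic group of order 60, the number of elements of order d (for d | 60) is φ(d).
φ(15) = 8.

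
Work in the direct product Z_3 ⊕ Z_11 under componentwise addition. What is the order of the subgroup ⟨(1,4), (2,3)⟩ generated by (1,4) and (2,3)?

|⟨(1,4)⟩| = 33 and |⟨(2,3)⟩| = 33, so |H| is a multiple of lcm(33, 33) = 33 and divides |G| = 33.
Closing {(1,4), (2,3)} under the group operation gives all of G, so |H| = 33.

33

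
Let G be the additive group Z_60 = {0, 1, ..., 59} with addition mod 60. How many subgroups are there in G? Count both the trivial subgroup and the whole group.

A cyclic group of order 60 has exactly one subgroup for each divisor of 60.
Divisors of 60: 1, 2, 3, 4, 5, 6, 10, 12, 15, 20, 30, 60.
So Z_60 has 12 subgroups.

12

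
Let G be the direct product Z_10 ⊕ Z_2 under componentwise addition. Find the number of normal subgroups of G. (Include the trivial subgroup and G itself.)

G is abelian, so every subgroup is normal.
G has 10 subgroups in total, hence 10 normal subgroups.

10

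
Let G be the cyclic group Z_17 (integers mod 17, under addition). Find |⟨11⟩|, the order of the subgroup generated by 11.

In Z_17, the order of an element a is n/gcd(a, n).
gcd(11, 17) = 1, so |⟨11⟩| = 17/1 = 17.

17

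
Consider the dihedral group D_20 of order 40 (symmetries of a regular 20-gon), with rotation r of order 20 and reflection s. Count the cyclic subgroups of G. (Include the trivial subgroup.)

Group the elements of G by the cyclic subgroup they generate; each cyclic subgroup of order d accounts for φ(d) elements.
Cyclic subgroups by order — order 1: 1; order 2: 21; order 4: 1; order 5: 1; order 10: 1; order 20: 1.
Total: 26.

26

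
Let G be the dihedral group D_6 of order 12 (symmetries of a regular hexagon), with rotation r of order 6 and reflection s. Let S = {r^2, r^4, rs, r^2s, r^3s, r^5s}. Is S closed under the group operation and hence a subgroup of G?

The identity e ∉ S, so S is not a subgroup.

No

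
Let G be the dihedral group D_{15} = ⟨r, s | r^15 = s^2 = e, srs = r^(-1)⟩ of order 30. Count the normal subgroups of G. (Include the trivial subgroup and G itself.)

G has 28 subgroups. Checking conjugation-invariance by order — order 1: 1/1 normal; order 2: 0/15 normal; order 3: 1/1 normal; order 5: 1/1 normal; order 6: 0/5 normal; order 10: 0/3 normal; order 15: 1/1 normal; order 30: 1/1 normal.
Total normal subgroups: 5.

5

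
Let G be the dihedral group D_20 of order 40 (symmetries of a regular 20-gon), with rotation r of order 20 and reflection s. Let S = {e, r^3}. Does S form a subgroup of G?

r^3 ∈ S but its inverse r^17 ∉ S, so S is not a subgroup.

No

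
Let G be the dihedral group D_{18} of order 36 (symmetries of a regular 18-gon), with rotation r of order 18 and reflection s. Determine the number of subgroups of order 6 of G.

|G| = 36 and 6 | 36, so subgroups of order 6 are possible by Lagrange.
The subgroups of order 6 are: {e, r^6, r^12, r^4s, r^10s, r^16s}; {e, r^6, r^12, r^5s, r^11s, r^17s}; {e, r^6, r^12, s, r^6s, r^12s}; {e, r^6, r^12, rs, r^7s, r^13s}; … (7 in all).
So G has 7 subgroups of order 6.

7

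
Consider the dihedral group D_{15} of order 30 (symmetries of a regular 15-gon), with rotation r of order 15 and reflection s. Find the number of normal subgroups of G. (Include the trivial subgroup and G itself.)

G has 28 subgroups. Checking conjugation-invariance by order — order 1: 1/1 normal; order 2: 0/15 normal; order 3: 1/1 normal; order 5: 1/1 normal; order 6: 0/5 normal; order 10: 0/3 normal; order 15: 1/1 normal; order 30: 1/1 normal.
Total normal subgroups: 5.

5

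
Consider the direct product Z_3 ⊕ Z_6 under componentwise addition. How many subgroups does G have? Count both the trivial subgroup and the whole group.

12

|G| = 18, so by Lagrange every subgroup order divides 18. Divisors: 1, 2, 3, 6, 9, 18.
Subgroups by order — order 1: 1; order 2: 1; order 3: 4; order 6: 4; order 9: 1; order 18: 1.
Total: 1 + 1 + 4 + 4 + 1 + 1 = 12.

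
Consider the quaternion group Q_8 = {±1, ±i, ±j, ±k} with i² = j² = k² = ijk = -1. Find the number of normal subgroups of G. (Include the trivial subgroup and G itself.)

6

G has 6 subgroups. Checking conjugation-invariance by order — order 1: 1/1 normal; order 2: 1/1 normal; order 4: 3/3 normal; order 8: 1/1 normal.
Total normal subgroups: 6.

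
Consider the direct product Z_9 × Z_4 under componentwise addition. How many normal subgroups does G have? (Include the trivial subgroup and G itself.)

G is abelian, so every subgroup is normal.
G has 9 subgroups in total, hence 9 normal subgroups.

9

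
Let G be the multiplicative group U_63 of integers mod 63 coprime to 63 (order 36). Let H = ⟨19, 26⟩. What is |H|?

12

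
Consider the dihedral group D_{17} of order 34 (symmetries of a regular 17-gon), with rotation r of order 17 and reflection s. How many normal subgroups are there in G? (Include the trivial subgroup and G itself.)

3

G has 20 subgroups. Checking conjugation-invariance by order — order 1: 1/1 normal; order 2: 0/17 normal; order 17: 1/1 normal; order 34: 1/1 normal.
Total normal subgroups: 3.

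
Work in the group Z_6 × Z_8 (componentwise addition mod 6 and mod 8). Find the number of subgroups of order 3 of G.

|G| = 48 and 3 | 48, so subgroups of order 3 are possible by Lagrange.
The subgroups of order 3 are: {(0,0), (2,0), (4,0)}.
So G has 1 subgroup of order 3.

1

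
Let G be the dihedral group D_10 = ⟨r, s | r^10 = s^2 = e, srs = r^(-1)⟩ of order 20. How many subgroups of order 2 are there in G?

11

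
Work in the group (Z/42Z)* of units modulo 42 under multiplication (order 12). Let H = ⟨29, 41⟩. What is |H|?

|⟨29⟩| = 2 and |⟨41⟩| = 2, so |H| is a multiple of lcm(2, 2) = 2 and divides |G| = 12.
Closing under the operation: H = {1, 13, 29, 41}, so |H| = 4.

4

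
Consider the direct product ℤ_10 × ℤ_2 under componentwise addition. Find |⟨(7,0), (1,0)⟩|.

10

|⟨(7,0)⟩| = 10 and |⟨(1,0)⟩| = 10, so |H| is a multiple of lcm(10, 10) = 10 and divides |G| = 20.
Closing under the operation: H = {(0,0), (1,0), (2,0), (3,0), (4,0), (5,0), (6,0), (7,0), (8,0), (9,0)}, so |H| = 10.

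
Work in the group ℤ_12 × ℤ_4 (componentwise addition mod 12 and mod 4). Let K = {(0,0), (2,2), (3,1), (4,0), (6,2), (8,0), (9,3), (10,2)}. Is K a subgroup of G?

No

Closure fails: (4,0) + (9,3) = (1,3) ∉ K. So K is not a subgroup.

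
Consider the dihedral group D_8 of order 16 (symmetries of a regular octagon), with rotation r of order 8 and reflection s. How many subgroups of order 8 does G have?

|G| = 16 and 8 | 16, so subgroups of order 8 are possible by Lagrange.
The subgroups of order 8 are: {e, r, r^2, r^3, r^4, r^5, r^6, r^7}; {e, r^2, r^4, r^6, s, r^2s, r^4s, r^6s}; {e, r^2, r^4, r^6, rs, r^3s, r^5s, r^7s}.
So G has 3 subgroups of order 8.

3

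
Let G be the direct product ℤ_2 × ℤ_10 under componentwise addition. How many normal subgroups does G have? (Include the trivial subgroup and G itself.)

10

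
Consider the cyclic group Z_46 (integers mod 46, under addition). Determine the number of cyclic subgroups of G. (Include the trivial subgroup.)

Each element a generates a cyclic subgroup ⟨a⟩; distinct elements may generate the same one (a cyclic group of order d has φ(d) generators).
Cyclic subgroups by order — order 1: 1; order 2: 1; order 23: 1; order 46: 1.
Total: 4.

4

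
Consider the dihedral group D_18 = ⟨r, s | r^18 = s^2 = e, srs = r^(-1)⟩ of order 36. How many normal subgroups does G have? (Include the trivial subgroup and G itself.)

G has 45 subgroups. Checking conjugation-invariance by order — order 1: 1/1 normal; order 2: 1/19 normal; order 3: 1/1 normal; order 4: 0/9 normal; order 6: 1/7 normal; order 9: 1/1 normal; order 12: 0/3 normal; order 18: 3/3 normal; order 36: 1/1 normal.
Total normal subgroups: 9.

9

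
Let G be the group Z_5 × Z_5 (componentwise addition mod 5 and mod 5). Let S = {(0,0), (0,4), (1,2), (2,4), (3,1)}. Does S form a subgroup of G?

(1,2) ∈ S but its inverse (4,3) ∉ S, so S is not a subgroup.

No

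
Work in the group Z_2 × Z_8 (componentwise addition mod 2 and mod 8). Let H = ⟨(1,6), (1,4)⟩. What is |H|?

8

|⟨(1,6)⟩| = 4 and |⟨(1,4)⟩| = 2, so |H| is a multiple of lcm(4, 2) = 4 and divides |G| = 16.
Closing under the operation: H = {(0,0), (0,2), (0,4), (0,6), (1,0), (1,2), (1,4), (1,6)}, so |H| = 8.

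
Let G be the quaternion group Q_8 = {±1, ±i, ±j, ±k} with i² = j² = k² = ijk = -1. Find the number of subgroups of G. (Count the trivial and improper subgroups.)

|G| = 8, so by Lagrange every subgroup order divides 8. Divisors: 1, 2, 4, 8.
Subgroups by order — order 1: 1; order 2: 1; order 4: 3; order 8: 1.
Total: 1 + 1 + 3 + 1 = 6.

6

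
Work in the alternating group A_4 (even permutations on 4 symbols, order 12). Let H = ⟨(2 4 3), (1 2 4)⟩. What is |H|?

|⟨(2 4 3)⟩| = 3 and |⟨(1 2 4)⟩| = 3, so |H| is a multiple of lcm(3, 3) = 3 and divides |G| = 12.
Closing {(2 4 3), (1 2 4)} under the group operation gives all of G, so |H| = 12.

12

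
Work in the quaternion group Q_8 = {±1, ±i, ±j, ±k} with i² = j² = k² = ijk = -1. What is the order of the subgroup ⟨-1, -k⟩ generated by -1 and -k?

|⟨-1⟩| = 2 and |⟨-k⟩| = 4, so |H| is a multiple of lcm(2, 4) = 4 and divides |G| = 8.
Closing under the operation: H = {1, -1, k, -k}, so |H| = 4.

4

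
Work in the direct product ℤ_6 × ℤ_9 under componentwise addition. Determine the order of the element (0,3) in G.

The order of (0,3) in Z_6 × Z_9 is lcm(ord(0) in Z_6, ord(3) in Z_9).
ord(0) = 1 and ord(3) = 3, so |⟨(0,3)⟩| = lcm(1, 3) = 3.

3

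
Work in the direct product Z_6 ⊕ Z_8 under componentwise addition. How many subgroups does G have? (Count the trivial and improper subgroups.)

22

|G| = 48, so by Lagrange every subgroup order divides 48. Divisors: 1, 2, 3, 4, 6, 8, 12, 16, 24, 48.
Subgroups by order — order 1: 1; order 2: 3; order 3: 1; order 4: 3; order 6: 3; order 8: 3; order 12: 3; order 16: 1; order 24: 3; order 48: 1.
Total: 1 + 3 + 1 + 3 + 3 + 3 + 3 + 1 + 3 + 1 = 22.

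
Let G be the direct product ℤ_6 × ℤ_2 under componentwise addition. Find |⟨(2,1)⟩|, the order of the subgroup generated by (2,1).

The order of (2,1) in Z_6 × Z_2 is lcm(ord(2) in Z_6, ord(1) in Z_2).
ord(2) = 3 and ord(1) = 2, so |⟨(2,1)⟩| = lcm(3, 2) = 6.

6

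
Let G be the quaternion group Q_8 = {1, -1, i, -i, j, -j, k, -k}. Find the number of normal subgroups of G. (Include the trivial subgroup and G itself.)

G has 6 subgroups. Checking conjugation-invariance by order — order 1: 1/1 normal; order 2: 1/1 normal; order 4: 3/3 normal; order 8: 1/1 normal.
Total normal subgroups: 6.

6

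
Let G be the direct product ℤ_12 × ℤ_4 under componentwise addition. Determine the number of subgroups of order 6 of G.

|G| = 48 and 6 | 48, so subgroups of order 6 are possible by Lagrange.
The subgroups of order 6 are: {(0,0), (0,2), (4,0), (4,2), (8,0), (8,2)}; {(0,0), (2,0), (4,0), (6,0), (8,0), (10,0)}; {(0,0), (2,2), (4,0), (6,2), (8,0), (10,2)}.
So G has 3 subgroups of order 6.

3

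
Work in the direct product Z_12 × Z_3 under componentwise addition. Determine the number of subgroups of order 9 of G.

|G| = 36 and 9 | 36, so subgroups of order 9 are possible by Lagrange.
The subgroups of order 9 are: {(0,0), (0,1), (0,2), (4,0), (4,1), (4,2), (8,0), (8,1), (8,2)}.
So G has 1 subgroup of order 9.

1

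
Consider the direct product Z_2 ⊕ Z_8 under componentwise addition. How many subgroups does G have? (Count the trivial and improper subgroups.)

11

|G| = 16, so by Lagrange every subgroup order divides 16. Divisors: 1, 2, 4, 8, 16.
Subgroups by order — order 1: 1; order 2: 3; order 4: 3; order 8: 3; order 16: 1.
Total: 1 + 3 + 3 + 3 + 1 = 11.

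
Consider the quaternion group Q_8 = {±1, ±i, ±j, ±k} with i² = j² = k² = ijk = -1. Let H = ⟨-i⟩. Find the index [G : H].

|⟨-i⟩| = 4 and |G| = 8.
By Lagrange, [G : H] = |G|/|H| = 8/4 = 2.

2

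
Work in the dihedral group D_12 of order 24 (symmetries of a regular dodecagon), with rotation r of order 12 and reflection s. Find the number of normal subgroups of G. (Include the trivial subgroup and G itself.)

G has 34 subgroups. Checking conjugation-invariance by order — order 1: 1/1 normal; order 2: 1/13 normal; order 3: 1/1 normal; order 4: 1/7 normal; order 6: 1/5 normal; order 8: 0/3 normal; order 12: 3/3 normal; order 24: 1/1 normal.
Total normal subgroups: 9.

9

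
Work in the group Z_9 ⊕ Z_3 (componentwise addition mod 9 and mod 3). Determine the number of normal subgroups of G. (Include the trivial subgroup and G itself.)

G is abelian, so every subgroup is normal.
G has 10 subgroups in total, hence 10 normal subgroups.

10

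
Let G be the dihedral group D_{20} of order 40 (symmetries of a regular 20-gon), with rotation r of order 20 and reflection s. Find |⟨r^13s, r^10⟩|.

|⟨r^13s⟩| = 2 and |⟨r^10⟩| = 2, so |H| is a multiple of lcm(2, 2) = 2 and divides |G| = 40.
Closing under the operation: H = {e, r^10, r^3s, r^13s}, so |H| = 4.

4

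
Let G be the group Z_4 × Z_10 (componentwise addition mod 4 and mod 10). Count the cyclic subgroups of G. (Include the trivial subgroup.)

12

A cyclic subgroup of order d is generated by each of its φ(d) elements of order d, so the cyclic subgroups of order d number (#elements of order d)/φ(d).
Cyclic subgroups by order — order 1: 1; order 2: 3; order 4: 2; order 5: 1; order 10: 3; order 20: 2.
Total: 12.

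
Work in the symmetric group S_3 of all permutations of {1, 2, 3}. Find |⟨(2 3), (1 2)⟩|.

6

|⟨(2 3)⟩| = 2 and |⟨(1 2)⟩| = 2, so |H| is a multiple of lcm(2, 2) = 2 and divides |G| = 6.
Closing {(2 3), (1 2)} under the group operation gives all of G, so |H| = 6.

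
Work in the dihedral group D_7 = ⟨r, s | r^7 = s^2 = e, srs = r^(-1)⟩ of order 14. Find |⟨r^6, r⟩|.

7

|⟨r^6⟩| = 7 and |⟨r⟩| = 7, so |H| is a multiple of lcm(7, 7) = 7 and divides |G| = 14.
Closing under the operation: H = {e, r, r^2, r^3, r^4, r^5, r^6}, so |H| = 7.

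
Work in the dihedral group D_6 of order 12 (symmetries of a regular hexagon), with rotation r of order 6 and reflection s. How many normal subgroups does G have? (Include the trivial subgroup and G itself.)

G has 16 subgroups. Checking conjugation-invariance by order — order 1: 1/1 normal; order 2: 1/7 normal; order 3: 1/1 normal; order 4: 0/3 normal; order 6: 3/3 normal; order 12: 1/1 normal.
Total normal subgroups: 7.

7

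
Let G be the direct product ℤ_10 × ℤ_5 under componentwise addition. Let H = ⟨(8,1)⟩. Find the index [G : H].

|⟨(8,1)⟩| = 5 and |G| = 50.
By Lagrange, [G : H] = |G|/|H| = 50/5 = 10.

10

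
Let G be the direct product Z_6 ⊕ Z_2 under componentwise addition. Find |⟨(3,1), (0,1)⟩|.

4

|⟨(3,1)⟩| = 2 and |⟨(0,1)⟩| = 2, so |H| is a multiple of lcm(2, 2) = 2 and divides |G| = 12.
Closing under the operation: H = {(0,0), (0,1), (3,0), (3,1)}, so |H| = 4.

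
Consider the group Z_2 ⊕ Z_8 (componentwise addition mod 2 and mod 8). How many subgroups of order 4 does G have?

3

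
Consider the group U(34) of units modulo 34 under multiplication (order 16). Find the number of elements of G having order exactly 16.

The elements of order 16 are: 3, 5, 7, 11, 23, 27, 29, 31.
That's 8.

8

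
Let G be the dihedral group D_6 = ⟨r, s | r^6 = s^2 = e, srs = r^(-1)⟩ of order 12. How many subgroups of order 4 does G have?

|G| = 12 and 4 | 12, so subgroups of order 4 are possible by Lagrange.
The subgroups of order 4 are: {e, r^3, r^2s, r^5s}; {e, r^3, s, r^3s}; {e, r^3, rs, r^4s}.
So G has 3 subgroups of order 4.

3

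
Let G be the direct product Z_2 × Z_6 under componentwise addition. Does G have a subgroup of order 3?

Yes

3 | 12. A subgroup of order 3 is {(0,0), (0,2), (0,4)}.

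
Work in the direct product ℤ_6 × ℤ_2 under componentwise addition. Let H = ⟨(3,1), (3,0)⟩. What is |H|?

4

|⟨(3,1)⟩| = 2 and |⟨(3,0)⟩| = 2, so |H| is a multiple of lcm(2, 2) = 2 and divides |G| = 12.
Closing under the operation: H = {(0,0), (0,1), (3,0), (3,1)}, so |H| = 4.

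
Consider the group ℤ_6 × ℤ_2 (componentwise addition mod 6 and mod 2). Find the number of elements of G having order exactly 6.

An element (a,b) has order lcm(ord(a), ord(b)); count pairs with lcm equal to 6.
Enumerating gives 6 such elements.

6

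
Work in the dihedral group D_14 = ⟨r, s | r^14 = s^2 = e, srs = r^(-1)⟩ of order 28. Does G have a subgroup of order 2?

Yes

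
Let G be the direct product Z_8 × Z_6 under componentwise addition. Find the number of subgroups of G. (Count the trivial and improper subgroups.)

22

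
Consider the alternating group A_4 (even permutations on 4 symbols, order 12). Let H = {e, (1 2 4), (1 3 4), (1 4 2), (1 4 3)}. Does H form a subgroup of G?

|H| = 5 does not divide |G| = 12, so by Lagrange H is not a subgroup.

No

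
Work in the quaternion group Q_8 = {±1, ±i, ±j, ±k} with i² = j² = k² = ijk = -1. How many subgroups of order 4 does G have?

3

|G| = 8 and 4 | 8, so subgroups of order 4 are possible by Lagrange.
The subgroups of order 4 are: {1, -1, i, -i}; {1, -1, j, -j}; {1, -1, k, -k}.
So G has 3 subgroups of order 4.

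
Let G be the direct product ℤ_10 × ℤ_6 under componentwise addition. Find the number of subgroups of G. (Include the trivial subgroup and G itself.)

|G| = 60, so by Lagrange every subgroup order divides 60. Divisors: 1, 2, 3, 4, 5, 6, 10, 12, 15, 20, 30, 60.
Subgroups by order — order 1: 1; order 2: 3; order 3: 1; order 4: 1; order 5: 1; order 6: 3; order 10: 3; order 12: 1; order 15: 1; order 20: 1; order 30: 3; order 60: 1.
Total: 1 + 3 + 1 + 1 + 1 + 3 + 3 + 1 + 1 + 1 + 3 + 1 = 20.

20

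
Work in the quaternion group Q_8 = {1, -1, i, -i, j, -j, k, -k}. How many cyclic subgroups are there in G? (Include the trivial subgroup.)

Each element a generates a cyclic subgroup ⟨a⟩; distinct elements may generate the same one (a cyclic group of order d has φ(d) generators).
Cyclic subgroups by order — order 1: 1; order 2: 1; order 4: 3.
Total: 5.

5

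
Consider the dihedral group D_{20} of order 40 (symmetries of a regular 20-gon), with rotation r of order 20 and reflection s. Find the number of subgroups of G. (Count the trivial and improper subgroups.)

48

|G| = 40, so by Lagrange every subgroup order divides 40. Divisors: 1, 2, 4, 5, 8, 10, 20, 40.
Subgroups by order — order 1: 1; order 2: 21; order 4: 11; order 5: 1; order 8: 5; order 10: 5; order 20: 3; order 40: 1.
Total: 1 + 21 + 11 + 1 + 5 + 5 + 3 + 1 = 48.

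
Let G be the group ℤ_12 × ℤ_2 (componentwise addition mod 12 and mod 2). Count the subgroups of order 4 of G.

|G| = 24 and 4 | 24, so subgroups of order 4 are possible by Lagrange.
The subgroups of order 4 are: {(0,0), (0,1), (6,0), (6,1)}; {(0,0), (3,0), (6,0), (9,0)}; {(0,0), (3,1), (6,0), (9,1)}.
So G has 3 subgroups of order 4.

3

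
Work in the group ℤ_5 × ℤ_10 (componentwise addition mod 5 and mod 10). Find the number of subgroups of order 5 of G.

|G| = 50 and 5 | 50, so subgroups of order 5 are possible by Lagrange.
The subgroups of order 5 are: {(0,0), (0,2), (0,4), (0,6), (0,8)}; {(0,0), (1,0), (2,0), (3,0), (4,0)}; {(0,0), (1,2), (2,4), (3,6), (4,8)}; {(0,0), (1,4), (2,8), (3,2), (4,6)}; … (6 in all).
So G has 6 subgroups of order 5.

6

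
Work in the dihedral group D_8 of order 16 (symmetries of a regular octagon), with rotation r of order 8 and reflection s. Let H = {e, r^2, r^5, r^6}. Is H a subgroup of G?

r^5 ∈ H but its inverse r^3 ∉ H, so H is not a subgroup.

No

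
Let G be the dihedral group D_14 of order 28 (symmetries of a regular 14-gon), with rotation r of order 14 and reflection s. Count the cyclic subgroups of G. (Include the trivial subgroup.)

A cyclic subgroup of order d is generated by each of its φ(d) elements of order d, so the cyclic subgroups of order d number (#elements of order d)/φ(d).
Cyclic subgroups by order — order 1: 1; order 2: 15; order 7: 1; order 14: 1.
Total: 18.

18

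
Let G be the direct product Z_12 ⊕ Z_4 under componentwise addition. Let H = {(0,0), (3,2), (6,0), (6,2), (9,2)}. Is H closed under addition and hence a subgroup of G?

No

|H| = 5 does not divide |G| = 48, so by Lagrange H is not a subgroup.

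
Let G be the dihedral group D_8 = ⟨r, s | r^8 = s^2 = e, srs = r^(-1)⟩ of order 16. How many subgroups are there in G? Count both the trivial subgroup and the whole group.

|G| = 16, so by Lagrange every subgroup order divides 16. Divisors: 1, 2, 4, 8, 16.
Subgroups by order — order 1: 1; order 2: 9; order 4: 5; order 8: 3; order 16: 1.
Total: 1 + 9 + 5 + 3 + 1 = 19.

19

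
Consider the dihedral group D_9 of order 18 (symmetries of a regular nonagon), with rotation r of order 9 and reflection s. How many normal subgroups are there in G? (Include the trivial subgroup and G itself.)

G has 16 subgroups. Checking conjugation-invariance by order — order 1: 1/1 normal; order 2: 0/9 normal; order 3: 1/1 normal; order 6: 0/3 normal; order 9: 1/1 normal; order 18: 1/1 normal.
Total normal subgroups: 4.

4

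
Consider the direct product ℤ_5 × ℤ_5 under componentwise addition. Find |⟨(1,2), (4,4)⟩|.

25

|⟨(1,2)⟩| = 5 and |⟨(4,4)⟩| = 5, so |H| is a multiple of lcm(5, 5) = 5 and divides |G| = 25.
Closing {(1,2), (4,4)} under the group operation gives all of G, so |H| = 25.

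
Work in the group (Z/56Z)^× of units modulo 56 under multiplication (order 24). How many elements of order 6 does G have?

14

Enumerating element orders in G gives 14 elements of order 6.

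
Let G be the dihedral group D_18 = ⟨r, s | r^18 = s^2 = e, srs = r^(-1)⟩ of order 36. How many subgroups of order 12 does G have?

3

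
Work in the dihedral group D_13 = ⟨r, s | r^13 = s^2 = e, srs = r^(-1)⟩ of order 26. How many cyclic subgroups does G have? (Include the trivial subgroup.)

A cyclic subgroup of order d is generated by each of its φ(d) elements of order d, so the cyclic subgroups of order d number (#elements of order d)/φ(d).
Cyclic subgroups by order — order 1: 1; order 2: 13; order 13: 1.
Total: 15.

15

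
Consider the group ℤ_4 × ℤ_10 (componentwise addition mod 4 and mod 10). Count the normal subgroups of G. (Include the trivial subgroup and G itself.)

16

G is abelian, so every subgroup is normal.
G has 16 subgroups in total, hence 16 normal subgroups.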